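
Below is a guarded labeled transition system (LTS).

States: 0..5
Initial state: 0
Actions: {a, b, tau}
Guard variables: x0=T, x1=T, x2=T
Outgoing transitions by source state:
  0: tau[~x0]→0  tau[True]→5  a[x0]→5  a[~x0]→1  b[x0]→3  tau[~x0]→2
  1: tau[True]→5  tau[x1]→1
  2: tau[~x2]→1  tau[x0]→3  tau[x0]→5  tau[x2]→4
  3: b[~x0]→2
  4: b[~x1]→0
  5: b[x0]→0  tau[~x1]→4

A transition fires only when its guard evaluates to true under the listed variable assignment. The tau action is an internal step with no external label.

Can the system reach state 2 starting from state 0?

Answer: UNREACHABLE

Trace:
9 transition(s) survive guard evaluation.
Layer 0: {0}
Layer 1: {3,5}  now seen {0,3,5}
Reachable = {0,3,5}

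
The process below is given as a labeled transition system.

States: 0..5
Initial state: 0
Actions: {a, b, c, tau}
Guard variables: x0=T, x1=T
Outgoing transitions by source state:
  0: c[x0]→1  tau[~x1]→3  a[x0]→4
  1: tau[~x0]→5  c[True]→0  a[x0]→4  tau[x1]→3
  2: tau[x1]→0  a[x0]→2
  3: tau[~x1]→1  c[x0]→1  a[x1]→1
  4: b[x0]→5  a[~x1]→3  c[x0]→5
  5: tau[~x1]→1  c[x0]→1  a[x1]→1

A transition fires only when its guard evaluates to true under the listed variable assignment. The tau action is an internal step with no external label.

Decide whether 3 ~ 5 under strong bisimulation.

Compute ~ classes (split until stable):
  π0 = {{0,1,2,3,4,5}}
  π1 = {{0,3,5},{1},{2},{4}}
  π2 = {{0},{1},{2},{3,5},{4}}
Fixed point at round 3; 5 class(es).
class of 3: {3,5}; class of 5: {3,5}

Answer: BISIMILAR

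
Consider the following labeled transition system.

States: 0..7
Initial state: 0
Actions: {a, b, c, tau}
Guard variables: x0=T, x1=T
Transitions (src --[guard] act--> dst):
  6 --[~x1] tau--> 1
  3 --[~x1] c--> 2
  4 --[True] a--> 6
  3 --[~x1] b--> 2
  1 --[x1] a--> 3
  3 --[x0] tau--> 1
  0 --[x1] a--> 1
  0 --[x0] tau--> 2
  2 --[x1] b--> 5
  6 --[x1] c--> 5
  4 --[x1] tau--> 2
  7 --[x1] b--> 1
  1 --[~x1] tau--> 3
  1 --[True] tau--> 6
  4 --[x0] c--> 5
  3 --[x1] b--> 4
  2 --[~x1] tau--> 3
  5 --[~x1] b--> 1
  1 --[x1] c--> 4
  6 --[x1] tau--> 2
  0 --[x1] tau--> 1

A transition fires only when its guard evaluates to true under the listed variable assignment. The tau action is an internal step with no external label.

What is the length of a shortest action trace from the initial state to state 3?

Answer: 2

Trace:
Breadth-first toward 3:
  depth 0: {0}
  depth 1: {1,2}
  depth 2: {3,4,5,6}
3 enters at depth 2; path a·a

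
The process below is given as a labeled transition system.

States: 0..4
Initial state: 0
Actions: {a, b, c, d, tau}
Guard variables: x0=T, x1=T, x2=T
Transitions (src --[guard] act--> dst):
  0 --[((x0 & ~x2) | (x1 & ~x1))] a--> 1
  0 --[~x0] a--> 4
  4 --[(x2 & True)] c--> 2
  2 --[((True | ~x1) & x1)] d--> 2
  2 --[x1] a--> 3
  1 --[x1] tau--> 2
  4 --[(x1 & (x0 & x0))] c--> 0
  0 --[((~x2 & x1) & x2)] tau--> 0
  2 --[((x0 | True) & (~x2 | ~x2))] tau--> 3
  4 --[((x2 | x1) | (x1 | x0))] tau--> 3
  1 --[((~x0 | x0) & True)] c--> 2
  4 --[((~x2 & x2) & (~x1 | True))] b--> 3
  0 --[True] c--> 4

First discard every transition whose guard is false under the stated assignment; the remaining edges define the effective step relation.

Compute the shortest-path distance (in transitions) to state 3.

Breadth-first toward 3:
  Layer 0: {0}
  Layer 1: {4}
  Layer 2: {2,3}
3 enters at depth 2; path c·tau

Answer: 2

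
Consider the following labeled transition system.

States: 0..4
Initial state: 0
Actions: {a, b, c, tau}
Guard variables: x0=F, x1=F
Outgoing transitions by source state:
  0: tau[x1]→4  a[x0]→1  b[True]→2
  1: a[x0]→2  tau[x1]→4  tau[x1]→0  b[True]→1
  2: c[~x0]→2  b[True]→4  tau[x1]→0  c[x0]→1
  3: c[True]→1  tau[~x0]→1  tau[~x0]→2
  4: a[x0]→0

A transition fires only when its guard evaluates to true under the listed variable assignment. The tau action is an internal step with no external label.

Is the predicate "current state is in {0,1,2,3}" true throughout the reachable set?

Answer: INVARIANT VIOLATED at state 4

Working:
Safe = {0,1,2,3}
R = {0,2,4}
  0: safe
  2: safe
  4: VIOLATES
counterexample path to 4: b·b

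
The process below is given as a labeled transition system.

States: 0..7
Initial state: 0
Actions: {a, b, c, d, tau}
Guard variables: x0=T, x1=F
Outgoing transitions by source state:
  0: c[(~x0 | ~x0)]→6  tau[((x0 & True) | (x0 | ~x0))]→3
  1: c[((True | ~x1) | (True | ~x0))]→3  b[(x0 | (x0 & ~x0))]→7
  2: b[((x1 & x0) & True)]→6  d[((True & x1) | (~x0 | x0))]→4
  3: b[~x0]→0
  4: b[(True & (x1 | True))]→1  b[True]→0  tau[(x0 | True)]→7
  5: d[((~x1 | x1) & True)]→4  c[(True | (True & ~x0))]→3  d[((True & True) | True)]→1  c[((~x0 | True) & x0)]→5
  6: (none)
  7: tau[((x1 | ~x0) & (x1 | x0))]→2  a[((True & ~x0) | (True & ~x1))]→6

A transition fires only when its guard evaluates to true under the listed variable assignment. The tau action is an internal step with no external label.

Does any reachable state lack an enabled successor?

Answer: DEADLOCK at state 3

Analysis:
Reach set: {0,3}
  0: tau→3  [deg 1]
  3: ∅  [deadlock]
trace reaching 3: tau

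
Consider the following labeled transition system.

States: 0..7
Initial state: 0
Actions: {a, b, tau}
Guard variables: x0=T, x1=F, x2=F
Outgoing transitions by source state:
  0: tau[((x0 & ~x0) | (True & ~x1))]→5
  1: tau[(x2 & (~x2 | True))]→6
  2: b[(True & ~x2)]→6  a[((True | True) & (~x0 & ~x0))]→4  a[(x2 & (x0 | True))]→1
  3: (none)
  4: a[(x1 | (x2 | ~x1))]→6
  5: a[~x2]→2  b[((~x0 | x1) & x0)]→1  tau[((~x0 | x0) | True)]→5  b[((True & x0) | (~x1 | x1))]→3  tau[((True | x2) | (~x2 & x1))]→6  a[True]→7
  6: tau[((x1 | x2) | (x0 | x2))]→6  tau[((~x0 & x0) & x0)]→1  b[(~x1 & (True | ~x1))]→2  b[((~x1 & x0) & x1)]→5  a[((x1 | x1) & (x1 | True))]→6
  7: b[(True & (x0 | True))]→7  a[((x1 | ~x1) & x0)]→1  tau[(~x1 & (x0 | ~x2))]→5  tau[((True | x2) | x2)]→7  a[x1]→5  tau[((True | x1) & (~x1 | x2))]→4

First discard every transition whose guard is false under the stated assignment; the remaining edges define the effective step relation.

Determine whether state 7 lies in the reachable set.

15 transition(s) survive guard evaluation.
L0 = {0}
L1 = {5}  total {0,5}
L2 = {2,3,6,7}  total {0,2,3,5,6,7}
L3 = {1,4}  total {0,1,2,3,4,5,6,7}
Reachable = {0,1,2,3,4,5,6,7}
trace reaching 7: tau·a

Answer: REACHABLE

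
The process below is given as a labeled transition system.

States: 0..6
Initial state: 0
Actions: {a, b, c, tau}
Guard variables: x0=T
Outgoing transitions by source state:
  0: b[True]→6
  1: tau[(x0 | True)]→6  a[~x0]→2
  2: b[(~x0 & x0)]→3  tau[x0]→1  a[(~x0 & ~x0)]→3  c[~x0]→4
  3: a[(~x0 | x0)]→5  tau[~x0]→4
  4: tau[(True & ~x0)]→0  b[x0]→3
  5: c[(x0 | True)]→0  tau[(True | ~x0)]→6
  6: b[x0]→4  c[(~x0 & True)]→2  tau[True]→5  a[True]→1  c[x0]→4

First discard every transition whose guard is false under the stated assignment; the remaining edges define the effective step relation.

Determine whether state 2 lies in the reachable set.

Guard filter leaves 11 enabled edge(s).
L0 = {0}
L1 = {6}  now seen {0,6}
L2 = {1,4,5}  now seen {0,1,4,5,6}
L3 = {3}  now seen {0,1,3,4,5,6}
Reachable = {0,1,3,4,5,6}

Answer: UNREACHABLE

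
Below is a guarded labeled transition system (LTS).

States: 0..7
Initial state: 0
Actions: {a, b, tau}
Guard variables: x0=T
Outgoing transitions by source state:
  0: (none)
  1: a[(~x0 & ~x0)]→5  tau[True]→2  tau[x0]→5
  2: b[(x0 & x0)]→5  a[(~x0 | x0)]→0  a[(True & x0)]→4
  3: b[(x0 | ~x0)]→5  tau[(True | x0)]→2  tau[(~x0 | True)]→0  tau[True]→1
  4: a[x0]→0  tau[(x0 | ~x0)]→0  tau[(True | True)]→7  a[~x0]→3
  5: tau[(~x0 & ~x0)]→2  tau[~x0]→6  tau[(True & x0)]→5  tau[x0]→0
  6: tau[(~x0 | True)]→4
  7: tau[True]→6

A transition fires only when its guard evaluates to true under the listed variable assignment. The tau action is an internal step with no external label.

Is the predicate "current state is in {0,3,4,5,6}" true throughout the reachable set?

Answer: INVARIANT HOLDS

Working:
Inv-set: {0,3,4,5,6}
Reachable = {0}
  0: ✓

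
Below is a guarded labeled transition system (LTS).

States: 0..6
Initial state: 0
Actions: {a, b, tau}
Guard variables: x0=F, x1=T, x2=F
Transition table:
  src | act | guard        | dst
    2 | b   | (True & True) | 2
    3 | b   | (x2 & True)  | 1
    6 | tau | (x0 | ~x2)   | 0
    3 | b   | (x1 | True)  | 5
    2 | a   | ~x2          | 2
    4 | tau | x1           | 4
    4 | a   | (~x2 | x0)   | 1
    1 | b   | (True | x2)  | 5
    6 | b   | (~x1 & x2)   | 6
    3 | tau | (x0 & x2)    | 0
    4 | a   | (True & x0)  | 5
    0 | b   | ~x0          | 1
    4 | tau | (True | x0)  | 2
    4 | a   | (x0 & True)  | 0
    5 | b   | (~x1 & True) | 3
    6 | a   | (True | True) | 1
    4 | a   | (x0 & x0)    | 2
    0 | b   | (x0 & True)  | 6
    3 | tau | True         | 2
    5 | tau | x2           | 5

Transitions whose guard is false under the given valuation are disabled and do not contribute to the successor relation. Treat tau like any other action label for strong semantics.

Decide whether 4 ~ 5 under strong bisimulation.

Answer: NOT BISIMILAR

Working:
Bisimulation quotient by refinement:
  π0 = {{0,1,2,3,4,5,6}}
  π1 = {{0,1},{2},{3},{4,6},{5}}
  π2 = {{0},{1},{2},{3},{4},{5},{6}}
7 equivalence class(es) (converged in 3)
class of 4: {4}; class of 5: {5}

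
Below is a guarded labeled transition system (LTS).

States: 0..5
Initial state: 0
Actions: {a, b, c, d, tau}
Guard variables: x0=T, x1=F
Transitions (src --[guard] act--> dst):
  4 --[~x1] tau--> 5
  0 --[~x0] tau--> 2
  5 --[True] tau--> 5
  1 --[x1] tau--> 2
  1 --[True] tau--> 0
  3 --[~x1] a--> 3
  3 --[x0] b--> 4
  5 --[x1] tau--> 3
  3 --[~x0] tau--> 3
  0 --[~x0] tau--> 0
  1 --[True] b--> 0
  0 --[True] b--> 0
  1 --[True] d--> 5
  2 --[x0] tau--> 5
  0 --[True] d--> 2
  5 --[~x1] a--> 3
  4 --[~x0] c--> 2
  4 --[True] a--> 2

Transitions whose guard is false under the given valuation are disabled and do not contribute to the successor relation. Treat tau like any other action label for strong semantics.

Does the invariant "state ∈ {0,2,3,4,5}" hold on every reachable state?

Inv-set: {0,2,3,4,5}
Reach set: {0,2,3,4,5}
  0: ✓
  2: ✓
  3: ✓
  4: ✓
  5: ✓

Answer: INVARIANT HOLDS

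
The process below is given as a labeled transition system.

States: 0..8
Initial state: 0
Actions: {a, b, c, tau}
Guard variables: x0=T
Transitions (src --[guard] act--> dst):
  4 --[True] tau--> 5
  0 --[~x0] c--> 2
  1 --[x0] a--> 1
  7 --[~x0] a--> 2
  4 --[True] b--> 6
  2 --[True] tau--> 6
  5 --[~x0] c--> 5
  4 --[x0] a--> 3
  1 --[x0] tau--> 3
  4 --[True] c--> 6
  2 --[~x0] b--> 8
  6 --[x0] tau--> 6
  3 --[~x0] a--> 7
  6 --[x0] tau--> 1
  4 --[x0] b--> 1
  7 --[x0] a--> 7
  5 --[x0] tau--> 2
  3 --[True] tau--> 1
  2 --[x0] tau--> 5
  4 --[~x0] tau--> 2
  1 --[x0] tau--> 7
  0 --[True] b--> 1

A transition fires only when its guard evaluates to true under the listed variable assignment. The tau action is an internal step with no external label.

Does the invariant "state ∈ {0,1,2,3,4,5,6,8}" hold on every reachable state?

Answer: INVARIANT VIOLATED at state 7

Trace:
Allowed set {0,1,2,3,4,5,6,8}
R = {0,1,3,7}
  0: ok
  1: ok
  3: ok
  7: VIOLATES
witness against invariant: b·tau → 7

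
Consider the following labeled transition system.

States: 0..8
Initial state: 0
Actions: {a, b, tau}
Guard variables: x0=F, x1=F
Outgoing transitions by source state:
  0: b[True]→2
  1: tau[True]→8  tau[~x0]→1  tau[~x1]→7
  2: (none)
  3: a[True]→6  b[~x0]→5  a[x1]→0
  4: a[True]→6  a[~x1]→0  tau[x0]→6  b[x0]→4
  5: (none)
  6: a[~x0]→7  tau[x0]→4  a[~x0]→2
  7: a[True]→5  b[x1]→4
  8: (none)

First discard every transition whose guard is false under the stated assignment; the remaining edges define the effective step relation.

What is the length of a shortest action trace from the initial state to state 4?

Answer: UNREACHABLE

Analysis:
BFS to 4:
  L0 = {0}
  L1 = {2}
4 never appears.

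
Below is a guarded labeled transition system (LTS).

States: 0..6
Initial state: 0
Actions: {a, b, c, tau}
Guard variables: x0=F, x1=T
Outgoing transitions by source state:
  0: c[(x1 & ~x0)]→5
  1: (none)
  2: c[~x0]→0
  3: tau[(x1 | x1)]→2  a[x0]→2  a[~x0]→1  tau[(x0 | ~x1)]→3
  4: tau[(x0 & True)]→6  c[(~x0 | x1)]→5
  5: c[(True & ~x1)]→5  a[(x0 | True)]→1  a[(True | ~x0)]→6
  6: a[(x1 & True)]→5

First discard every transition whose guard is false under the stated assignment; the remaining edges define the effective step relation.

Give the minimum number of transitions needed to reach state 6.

Answer: 2

Analysis:
BFS to 6:
  Layer 0: {0}
  Layer 1: {5}
  Layer 2: {1,6}
depth(6)=2, e.g. c·a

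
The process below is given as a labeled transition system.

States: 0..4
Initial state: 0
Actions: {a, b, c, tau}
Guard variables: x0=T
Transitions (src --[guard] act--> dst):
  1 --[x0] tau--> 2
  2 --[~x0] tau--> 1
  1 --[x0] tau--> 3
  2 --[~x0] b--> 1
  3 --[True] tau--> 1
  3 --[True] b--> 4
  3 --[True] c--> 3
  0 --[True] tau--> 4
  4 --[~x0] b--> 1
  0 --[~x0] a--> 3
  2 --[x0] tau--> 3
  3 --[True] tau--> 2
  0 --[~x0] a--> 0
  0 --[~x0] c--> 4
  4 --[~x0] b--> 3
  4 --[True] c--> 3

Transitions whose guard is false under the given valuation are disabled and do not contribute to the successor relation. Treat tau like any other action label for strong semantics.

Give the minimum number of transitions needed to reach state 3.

BFS to 3:
  Layer 0: {0}
  Layer 1: {4}
  Layer 2: {3}
depth(3)=2, e.g. tau·c

Answer: 2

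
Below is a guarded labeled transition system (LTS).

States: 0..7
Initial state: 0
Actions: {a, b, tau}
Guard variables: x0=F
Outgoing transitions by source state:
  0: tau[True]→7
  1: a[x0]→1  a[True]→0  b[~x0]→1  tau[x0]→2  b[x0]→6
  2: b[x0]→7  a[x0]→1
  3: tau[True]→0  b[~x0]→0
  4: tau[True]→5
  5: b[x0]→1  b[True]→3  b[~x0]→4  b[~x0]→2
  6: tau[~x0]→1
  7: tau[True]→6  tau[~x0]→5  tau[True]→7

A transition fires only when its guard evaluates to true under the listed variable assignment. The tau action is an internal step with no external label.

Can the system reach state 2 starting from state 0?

13 transition(s) survive guard evaluation.
Layer 0: {0}
Layer 1: {7}  now seen {0,7}
Layer 2: {5,6}  now seen {0,5,6,7}
Layer 3: {1,2,3,4}  now seen {0,1,2,3,4,5,6,7}
Reach set: {0,1,2,3,4,5,6,7}
witness 2: tau·tau·b

Answer: REACHABLE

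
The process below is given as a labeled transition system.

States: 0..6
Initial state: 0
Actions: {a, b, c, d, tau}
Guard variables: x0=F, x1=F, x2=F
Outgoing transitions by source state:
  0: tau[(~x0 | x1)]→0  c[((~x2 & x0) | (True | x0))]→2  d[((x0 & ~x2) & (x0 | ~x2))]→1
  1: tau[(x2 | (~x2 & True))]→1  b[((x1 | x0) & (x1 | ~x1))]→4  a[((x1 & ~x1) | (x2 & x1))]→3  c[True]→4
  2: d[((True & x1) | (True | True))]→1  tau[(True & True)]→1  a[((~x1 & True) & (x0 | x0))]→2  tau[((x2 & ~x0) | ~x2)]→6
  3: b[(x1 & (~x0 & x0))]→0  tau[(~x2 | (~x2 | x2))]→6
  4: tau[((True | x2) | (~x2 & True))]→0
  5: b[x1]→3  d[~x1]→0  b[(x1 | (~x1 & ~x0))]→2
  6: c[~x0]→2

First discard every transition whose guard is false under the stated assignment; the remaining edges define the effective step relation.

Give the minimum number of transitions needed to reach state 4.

BFS to 4:
  Layer 0: {0}
  Layer 1: {2}
  Layer 2: {1,6}
  Layer 3: {4}
4 enters at depth 3; path c·d·c

Answer: 3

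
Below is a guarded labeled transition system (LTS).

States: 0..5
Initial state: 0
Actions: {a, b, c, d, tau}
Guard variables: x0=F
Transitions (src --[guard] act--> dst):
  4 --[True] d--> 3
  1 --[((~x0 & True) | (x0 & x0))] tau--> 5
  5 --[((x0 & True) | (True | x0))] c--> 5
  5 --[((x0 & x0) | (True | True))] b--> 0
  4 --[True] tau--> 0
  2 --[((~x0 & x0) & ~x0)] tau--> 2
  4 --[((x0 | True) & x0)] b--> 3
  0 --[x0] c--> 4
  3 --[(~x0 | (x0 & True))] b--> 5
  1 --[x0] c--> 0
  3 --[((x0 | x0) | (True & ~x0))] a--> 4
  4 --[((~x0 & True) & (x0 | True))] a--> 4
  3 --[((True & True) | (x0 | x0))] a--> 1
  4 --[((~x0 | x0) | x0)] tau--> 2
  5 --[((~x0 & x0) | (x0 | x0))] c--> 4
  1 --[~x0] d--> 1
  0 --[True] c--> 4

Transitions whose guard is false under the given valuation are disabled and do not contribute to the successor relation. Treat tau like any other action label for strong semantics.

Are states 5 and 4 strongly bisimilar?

Answer: NOT BISIMILAR

Working:
Bisimulation quotient by refinement:
  P[0] = {{0,1,2,3,4,5}}
  P[1] = {{0},{1},{2},{3},{4},{5}}
Fixed point at round 2; 6 class(es).
class of 5: {5}; class of 4: {4}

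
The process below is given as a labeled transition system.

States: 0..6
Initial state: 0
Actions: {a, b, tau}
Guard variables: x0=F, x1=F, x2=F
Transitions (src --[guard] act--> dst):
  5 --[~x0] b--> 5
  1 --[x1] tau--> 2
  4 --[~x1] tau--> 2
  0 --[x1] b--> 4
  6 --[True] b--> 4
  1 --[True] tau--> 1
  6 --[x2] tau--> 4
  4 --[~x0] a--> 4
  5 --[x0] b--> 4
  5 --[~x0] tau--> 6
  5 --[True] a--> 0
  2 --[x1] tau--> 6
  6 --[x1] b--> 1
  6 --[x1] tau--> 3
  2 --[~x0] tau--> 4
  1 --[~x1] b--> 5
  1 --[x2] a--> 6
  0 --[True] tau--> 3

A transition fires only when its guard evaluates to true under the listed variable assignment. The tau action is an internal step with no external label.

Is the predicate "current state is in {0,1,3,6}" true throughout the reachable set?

Allowed set {0,1,3,6}
Reach set: {0,3}
  0: ok
  3: ok

Answer: INVARIANT HOLDS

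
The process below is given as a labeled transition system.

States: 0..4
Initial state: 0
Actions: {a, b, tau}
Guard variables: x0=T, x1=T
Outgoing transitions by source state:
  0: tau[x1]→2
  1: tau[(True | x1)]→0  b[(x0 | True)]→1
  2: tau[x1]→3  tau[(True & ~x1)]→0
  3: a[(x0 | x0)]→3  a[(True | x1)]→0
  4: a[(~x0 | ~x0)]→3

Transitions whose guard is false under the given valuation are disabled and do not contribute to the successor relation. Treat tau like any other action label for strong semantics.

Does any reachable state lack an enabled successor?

Answer: DEADLOCK-FREE

Analysis:
R = {0,2,3}
  0: tau→2  [1 exit(s)]
  2: tau→3  [1 exit(s)]
  3: a→0  a→3  [2 exit(s)]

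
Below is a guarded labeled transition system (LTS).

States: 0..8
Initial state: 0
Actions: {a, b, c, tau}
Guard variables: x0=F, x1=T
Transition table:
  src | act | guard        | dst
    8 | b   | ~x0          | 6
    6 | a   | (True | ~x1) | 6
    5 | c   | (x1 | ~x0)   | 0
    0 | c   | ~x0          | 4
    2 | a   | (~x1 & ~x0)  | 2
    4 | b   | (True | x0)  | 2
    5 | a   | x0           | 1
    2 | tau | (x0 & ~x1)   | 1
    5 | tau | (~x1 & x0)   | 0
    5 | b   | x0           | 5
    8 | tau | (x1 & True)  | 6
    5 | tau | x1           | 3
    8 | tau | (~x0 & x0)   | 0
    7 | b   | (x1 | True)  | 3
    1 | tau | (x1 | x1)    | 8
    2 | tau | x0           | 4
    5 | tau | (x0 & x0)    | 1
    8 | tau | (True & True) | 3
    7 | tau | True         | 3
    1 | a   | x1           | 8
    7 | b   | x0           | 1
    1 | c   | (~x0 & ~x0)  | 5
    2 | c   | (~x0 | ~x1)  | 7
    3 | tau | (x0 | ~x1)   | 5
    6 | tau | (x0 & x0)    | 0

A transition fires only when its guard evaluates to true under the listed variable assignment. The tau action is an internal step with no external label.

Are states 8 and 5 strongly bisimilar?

Answer: NOT BISIMILAR

Analysis:
Compute ~ classes (split until stable):
  round 0: {{0,1,2,3,4,5,6,7,8}}
  round 1: {{0,2},{1},{3},{4},{5},{6},{7,8}}
  round 2: {{0},{1},{2},{3},{4},{5},{6},{7},{8}}
Fixed point at round 3; 9 class(es).
[8]={8}  [5]={5}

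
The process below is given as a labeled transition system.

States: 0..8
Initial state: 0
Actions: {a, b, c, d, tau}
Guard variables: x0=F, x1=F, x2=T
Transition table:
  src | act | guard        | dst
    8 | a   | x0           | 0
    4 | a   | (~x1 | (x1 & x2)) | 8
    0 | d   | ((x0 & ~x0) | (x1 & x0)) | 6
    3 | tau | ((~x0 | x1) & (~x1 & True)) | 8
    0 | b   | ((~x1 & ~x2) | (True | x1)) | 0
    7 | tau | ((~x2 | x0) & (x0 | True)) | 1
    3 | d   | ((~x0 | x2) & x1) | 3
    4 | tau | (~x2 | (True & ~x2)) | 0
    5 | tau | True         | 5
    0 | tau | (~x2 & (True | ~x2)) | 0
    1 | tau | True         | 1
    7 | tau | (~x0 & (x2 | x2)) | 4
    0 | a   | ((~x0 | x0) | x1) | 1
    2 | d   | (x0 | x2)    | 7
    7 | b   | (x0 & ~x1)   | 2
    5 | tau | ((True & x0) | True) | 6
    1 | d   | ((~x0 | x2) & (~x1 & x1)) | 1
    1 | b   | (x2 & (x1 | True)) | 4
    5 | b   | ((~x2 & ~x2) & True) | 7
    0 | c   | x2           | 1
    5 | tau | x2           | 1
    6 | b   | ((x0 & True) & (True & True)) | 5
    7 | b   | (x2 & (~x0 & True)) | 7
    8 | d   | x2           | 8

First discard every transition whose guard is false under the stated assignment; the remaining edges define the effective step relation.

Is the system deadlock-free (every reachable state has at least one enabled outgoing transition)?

Reach set: {0,1,4,8}
  0: a→1  b→0  c→1  [deg 3]
  1: b→4  tau→1  [deg 2]
  4: a→8  [deg 1]
  8: d→8  [deg 1]

Answer: DEADLOCK-FREE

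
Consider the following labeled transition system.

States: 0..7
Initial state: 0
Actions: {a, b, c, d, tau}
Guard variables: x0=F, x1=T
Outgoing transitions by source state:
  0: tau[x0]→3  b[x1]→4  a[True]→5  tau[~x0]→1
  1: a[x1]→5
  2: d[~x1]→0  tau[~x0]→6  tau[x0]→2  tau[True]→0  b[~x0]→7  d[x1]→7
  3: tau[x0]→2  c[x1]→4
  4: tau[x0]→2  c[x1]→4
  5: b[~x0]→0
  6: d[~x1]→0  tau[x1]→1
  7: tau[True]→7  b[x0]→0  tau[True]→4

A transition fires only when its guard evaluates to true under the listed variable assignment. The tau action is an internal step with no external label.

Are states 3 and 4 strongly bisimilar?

Compute ~ classes (split until stable):
  π0 = {{0,1,2,3,4,5,6,7}}
  π1 = {{0},{1},{2},{3,4},{5},{6,7}}
  π2 = {{0},{1},{2},{3,4},{5},{6},{7}}
7 equivalence class(es) (converged in 3)
[3]={3,4}  [4]={3,4}

Answer: BISIMILAR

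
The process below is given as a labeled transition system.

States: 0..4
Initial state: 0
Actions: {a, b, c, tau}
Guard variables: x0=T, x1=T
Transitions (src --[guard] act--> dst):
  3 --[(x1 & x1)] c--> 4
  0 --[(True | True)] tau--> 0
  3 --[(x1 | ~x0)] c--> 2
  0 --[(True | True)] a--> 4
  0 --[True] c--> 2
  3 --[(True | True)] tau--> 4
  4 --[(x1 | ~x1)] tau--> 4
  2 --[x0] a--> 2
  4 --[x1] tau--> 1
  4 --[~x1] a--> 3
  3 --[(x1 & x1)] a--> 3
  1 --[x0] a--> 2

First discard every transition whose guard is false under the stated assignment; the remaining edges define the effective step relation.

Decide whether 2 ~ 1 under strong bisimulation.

Answer: BISIMILAR

Trace:
Bisimulation quotient by refinement:
  π0 = {{0,1,2,3,4}}
  π1 = {{0,3},{1,2},{4}}
  π2 = {{0},{1,2},{3},{4}}
Fixed point at round 3; 4 class(es).
class of 2: {1,2}; class of 1: {1,2}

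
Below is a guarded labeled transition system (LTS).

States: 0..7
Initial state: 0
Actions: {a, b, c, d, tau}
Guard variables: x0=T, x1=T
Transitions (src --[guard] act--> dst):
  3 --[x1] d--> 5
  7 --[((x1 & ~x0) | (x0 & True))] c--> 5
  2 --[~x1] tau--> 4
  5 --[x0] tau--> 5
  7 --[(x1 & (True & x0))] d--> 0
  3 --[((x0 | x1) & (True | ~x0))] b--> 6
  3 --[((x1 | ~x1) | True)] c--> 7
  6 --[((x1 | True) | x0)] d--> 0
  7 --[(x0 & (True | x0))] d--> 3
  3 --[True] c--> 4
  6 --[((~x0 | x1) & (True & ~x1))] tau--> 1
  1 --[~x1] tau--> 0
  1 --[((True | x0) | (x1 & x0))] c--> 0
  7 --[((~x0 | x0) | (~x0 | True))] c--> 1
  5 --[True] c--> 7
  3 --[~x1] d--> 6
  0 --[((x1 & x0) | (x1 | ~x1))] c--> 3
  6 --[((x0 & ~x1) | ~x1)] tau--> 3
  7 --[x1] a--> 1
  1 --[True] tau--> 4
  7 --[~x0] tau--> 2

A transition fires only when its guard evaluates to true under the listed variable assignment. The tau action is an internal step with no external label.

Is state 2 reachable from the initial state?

Answer: UNREACHABLE

Working:
15 transition(s) survive guard evaluation.
L0 = {0}
L1 = {3}  total {0,3}
L2 = {4,5,6,7}  total {0,3,4,5,6,7}
L3 = {1}  total {0,1,3,4,5,6,7}
Reachable = {0,1,3,4,5,6,7}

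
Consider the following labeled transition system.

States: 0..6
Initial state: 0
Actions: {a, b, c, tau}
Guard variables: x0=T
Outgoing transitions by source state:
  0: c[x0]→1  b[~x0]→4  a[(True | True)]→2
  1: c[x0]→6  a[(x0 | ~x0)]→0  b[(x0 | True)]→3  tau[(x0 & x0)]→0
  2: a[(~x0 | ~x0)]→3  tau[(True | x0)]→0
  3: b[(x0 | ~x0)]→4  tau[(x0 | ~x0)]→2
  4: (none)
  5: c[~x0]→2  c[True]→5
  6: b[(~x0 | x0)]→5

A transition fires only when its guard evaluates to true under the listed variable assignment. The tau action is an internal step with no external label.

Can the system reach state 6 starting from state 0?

Guard filter leaves 11 enabled edge(s).
L0 = {0}
L1 = {1,2}  cumulative {0,1,2}
L2 = {3,6}  cumulative {0,1,2,3,6}
L3 = {4,5}  cumulative {0,1,2,3,4,5,6}
R = {0,1,2,3,4,5,6}
witness 6: c·c

Answer: REACHABLE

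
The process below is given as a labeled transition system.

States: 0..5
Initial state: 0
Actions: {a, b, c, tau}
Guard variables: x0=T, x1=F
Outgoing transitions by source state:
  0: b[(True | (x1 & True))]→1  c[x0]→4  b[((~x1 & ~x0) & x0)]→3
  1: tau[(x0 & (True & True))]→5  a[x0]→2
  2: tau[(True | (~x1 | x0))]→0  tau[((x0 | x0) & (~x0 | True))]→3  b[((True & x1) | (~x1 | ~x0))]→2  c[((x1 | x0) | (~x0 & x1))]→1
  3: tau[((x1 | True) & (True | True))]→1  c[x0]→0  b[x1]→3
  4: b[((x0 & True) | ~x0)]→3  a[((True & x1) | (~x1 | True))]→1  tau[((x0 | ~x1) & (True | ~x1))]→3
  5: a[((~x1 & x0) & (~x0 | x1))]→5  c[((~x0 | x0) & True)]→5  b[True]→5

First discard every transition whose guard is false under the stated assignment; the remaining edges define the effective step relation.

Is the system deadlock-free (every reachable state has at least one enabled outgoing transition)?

Reach set: {0,1,2,3,4,5}
  0: b→1  c→4  [2 out]
  1: a→2  tau→5  [2 out]
  2: b→2  c→1  tau→0  tau→3  [4 out]
  3: c→0  tau→1  [2 out]
  4: a→1  b→3  tau→3  [3 out]
  5: b→5  c→5  [2 out]

Answer: DEADLOCK-FREE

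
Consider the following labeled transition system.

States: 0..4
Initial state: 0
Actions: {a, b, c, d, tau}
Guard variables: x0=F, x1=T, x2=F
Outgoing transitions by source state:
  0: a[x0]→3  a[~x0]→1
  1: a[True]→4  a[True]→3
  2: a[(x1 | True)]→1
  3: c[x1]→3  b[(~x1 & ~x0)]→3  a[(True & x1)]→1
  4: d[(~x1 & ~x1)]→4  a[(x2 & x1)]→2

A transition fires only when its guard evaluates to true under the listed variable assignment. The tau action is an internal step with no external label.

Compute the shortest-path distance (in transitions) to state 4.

Answer: 2

Analysis:
Layered search for 4:
  L0 = {0}
  L1 = {1}
  L2 = {3,4}
first hit 4 at d=2 via a·a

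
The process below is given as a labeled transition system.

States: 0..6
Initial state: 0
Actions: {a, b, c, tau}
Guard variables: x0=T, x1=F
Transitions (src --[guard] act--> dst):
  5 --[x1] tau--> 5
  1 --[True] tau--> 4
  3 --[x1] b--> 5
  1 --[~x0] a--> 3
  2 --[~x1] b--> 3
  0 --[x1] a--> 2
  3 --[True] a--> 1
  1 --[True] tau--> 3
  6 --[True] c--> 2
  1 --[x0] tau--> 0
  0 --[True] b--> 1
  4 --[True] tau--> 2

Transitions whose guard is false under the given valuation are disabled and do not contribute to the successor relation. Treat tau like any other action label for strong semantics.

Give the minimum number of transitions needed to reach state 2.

BFS to 2:
  depth 0: {0}
  depth 1: {1}
  depth 2: {3,4}
  depth 3: {2}
first hit 2 at d=3 via b·tau·tau

Answer: 3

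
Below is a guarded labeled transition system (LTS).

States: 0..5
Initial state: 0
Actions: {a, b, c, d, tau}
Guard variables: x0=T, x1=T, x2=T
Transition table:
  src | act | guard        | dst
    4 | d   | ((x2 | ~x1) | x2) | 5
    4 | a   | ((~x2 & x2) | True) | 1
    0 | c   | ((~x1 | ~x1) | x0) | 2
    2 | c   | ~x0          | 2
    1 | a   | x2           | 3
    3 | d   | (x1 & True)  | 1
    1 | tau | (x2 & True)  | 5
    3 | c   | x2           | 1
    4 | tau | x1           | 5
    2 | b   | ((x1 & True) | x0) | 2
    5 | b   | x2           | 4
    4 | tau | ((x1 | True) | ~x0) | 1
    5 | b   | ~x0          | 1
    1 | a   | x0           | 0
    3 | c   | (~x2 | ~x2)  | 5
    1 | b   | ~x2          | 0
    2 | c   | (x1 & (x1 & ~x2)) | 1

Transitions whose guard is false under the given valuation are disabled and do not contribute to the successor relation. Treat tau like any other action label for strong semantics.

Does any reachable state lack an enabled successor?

R = {0,2}
  0: c→2  [1 out]
  2: b→2  [1 out]

Answer: DEADLOCK-FREE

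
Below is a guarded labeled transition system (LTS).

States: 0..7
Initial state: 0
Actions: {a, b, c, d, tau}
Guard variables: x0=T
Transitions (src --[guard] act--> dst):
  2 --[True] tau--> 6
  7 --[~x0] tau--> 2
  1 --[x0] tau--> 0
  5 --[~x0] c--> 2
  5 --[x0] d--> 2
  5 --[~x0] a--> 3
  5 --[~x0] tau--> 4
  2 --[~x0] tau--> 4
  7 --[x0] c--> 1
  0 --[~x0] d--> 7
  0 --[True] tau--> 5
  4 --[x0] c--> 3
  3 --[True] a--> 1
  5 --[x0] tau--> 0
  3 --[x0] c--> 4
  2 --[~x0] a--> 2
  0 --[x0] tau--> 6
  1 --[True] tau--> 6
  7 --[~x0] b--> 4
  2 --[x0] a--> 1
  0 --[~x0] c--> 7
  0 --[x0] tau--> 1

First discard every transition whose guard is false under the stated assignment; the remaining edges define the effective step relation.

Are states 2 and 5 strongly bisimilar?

Answer: NOT BISIMILAR

Working:
Compute ~ classes (split until stable):
  round 0: {{0,1,2,3,4,5,6,7}}
  round 1: {{0,1},{2},{3},{4,7},{5},{6}}
  round 2: {{0},{1},{2},{3},{4},{5},{6},{7}}
stable after 3 split(s): 8 block(s)
class of 2: {2}; class of 5: {5}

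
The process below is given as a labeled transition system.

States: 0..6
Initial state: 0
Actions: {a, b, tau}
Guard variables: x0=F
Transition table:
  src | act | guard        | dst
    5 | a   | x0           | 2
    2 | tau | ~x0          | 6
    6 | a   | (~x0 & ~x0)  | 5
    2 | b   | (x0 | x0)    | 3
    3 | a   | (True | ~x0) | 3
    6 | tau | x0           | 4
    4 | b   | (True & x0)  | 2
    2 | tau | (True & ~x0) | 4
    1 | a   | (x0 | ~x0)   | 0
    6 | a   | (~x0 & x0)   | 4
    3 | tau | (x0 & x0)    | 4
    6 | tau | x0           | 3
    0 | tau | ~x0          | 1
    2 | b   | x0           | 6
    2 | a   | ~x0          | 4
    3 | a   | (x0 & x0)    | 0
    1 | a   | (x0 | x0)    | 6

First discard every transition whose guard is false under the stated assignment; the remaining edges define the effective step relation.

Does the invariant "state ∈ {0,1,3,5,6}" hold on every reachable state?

Answer: INVARIANT HOLDS

Analysis:
Inv-set: {0,1,3,5,6}
R = {0,1}
  0: safe
  1: safe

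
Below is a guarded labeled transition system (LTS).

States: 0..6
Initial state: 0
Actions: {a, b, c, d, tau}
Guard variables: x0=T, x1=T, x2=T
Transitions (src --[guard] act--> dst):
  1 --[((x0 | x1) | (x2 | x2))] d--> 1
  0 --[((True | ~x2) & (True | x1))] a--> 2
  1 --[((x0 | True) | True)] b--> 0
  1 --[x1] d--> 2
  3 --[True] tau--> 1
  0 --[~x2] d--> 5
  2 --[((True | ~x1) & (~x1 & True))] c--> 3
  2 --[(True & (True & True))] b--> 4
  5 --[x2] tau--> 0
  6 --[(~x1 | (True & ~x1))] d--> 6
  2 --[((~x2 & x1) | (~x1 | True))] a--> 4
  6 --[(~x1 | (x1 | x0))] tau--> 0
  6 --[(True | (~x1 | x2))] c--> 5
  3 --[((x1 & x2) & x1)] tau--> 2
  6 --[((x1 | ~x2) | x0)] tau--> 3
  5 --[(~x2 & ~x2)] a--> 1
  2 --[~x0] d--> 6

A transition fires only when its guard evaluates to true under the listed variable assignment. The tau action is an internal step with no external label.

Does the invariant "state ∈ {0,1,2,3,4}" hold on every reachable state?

Answer: INVARIANT HOLDS

Trace:
Inv-set: {0,1,2,3,4}
R = {0,2,4}
  0: ok
  2: ok
  4: ok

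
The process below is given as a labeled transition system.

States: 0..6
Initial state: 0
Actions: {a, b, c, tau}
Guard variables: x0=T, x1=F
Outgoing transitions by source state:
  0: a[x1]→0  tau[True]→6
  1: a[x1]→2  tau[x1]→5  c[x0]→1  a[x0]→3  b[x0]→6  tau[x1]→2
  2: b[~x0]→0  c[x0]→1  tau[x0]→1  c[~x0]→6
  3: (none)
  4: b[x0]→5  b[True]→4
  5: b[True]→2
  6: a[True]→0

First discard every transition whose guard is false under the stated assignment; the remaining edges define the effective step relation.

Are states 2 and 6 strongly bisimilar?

Answer: NOT BISIMILAR

Analysis:
Bisimulation quotient by refinement:
  P[0] = {{0,1,2,3,4,5,6}}
  P[1] = {{0},{1},{2},{3},{4,5},{6}}
  P[2] = {{0},{1},{2},{3},{4},{5},{6}}
stable after 3 split(s): 7 block(s)
class of 2: {2}; class of 6: {6}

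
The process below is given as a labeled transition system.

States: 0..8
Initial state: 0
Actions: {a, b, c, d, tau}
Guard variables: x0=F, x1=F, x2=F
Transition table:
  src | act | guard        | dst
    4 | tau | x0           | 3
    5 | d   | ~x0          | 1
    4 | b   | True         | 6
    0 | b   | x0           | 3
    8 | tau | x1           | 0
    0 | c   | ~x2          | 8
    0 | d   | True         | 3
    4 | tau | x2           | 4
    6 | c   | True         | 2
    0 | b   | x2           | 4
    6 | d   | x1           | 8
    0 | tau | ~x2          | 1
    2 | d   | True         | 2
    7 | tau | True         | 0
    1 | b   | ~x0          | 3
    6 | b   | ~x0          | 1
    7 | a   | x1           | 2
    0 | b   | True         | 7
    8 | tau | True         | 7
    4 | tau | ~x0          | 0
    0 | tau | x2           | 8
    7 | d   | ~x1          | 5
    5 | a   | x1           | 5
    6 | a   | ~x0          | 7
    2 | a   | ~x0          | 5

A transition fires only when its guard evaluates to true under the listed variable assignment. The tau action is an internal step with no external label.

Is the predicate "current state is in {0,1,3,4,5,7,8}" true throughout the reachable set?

Answer: INVARIANT HOLDS

Trace:
Safe = {0,1,3,4,5,7,8}
Reachable = {0,1,3,5,7,8}
  0: ✓
  1: ✓
  3: ✓
  5: ✓
  7: ✓
  8: ✓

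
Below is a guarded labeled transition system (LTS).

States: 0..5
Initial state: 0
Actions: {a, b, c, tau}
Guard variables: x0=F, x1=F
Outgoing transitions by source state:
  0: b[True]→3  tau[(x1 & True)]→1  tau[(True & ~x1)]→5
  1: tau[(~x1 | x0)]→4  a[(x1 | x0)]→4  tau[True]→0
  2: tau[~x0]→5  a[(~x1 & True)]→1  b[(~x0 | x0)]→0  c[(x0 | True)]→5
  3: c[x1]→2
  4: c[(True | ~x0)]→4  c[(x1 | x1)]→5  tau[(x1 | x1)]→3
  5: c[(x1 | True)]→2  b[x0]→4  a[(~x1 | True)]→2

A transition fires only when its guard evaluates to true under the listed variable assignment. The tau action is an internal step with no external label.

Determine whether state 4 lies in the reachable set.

11 transition(s) survive guard evaluation.
L0 = {0}
L1 = {3,5}  now seen {0,3,5}
L2 = {2}  now seen {0,2,3,5}
L3 = {1}  now seen {0,1,2,3,5}
L4 = {4}  now seen {0,1,2,3,4,5}
R = {0,1,2,3,4,5}
Path to 4: tau·c·a·tau

Answer: REACHABLE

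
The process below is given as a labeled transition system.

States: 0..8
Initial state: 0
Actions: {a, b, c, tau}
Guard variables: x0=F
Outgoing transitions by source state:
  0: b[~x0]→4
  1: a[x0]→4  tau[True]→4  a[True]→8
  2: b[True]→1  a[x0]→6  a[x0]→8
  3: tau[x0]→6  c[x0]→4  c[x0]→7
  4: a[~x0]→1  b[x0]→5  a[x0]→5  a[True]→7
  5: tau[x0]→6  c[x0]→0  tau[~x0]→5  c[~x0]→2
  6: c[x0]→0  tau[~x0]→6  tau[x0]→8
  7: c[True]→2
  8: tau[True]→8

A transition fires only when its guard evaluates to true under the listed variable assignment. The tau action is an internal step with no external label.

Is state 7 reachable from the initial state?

Answer: REACHABLE

Trace:
Guard filter leaves 11 enabled edge(s).
L0 = {0}
L1 = {4}  total {0,4}
L2 = {1,7}  total {0,1,4,7}
L3 = {2,8}  total {0,1,2,4,7,8}
Reach set: {0,1,2,4,7,8}
witness 7: b·a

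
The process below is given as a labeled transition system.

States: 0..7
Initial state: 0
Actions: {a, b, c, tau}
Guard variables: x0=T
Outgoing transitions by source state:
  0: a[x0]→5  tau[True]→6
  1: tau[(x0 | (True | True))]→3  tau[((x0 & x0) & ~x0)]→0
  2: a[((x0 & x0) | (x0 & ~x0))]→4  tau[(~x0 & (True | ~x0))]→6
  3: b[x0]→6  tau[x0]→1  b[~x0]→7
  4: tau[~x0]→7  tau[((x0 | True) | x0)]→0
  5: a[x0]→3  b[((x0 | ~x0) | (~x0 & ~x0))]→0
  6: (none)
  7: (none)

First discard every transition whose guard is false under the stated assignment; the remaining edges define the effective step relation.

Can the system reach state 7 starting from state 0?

Answer: UNREACHABLE

Trace:
Guard filter leaves 9 enabled edge(s).
Layer 0: {0}
Layer 1: {5,6}  now seen {0,5,6}
Layer 2: {3}  now seen {0,3,5,6}
Layer 3: {1}  now seen {0,1,3,5,6}
Reachable = {0,1,3,5,6}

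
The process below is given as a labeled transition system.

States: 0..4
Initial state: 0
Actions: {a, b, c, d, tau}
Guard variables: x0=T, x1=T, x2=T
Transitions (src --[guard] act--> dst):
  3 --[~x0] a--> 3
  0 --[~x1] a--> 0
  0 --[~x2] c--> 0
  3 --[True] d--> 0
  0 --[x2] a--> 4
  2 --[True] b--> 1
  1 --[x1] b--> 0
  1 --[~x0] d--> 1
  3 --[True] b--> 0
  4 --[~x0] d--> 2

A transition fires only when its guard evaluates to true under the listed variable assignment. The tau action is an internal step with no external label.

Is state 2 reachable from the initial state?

Answer: UNREACHABLE

Trace:
After dropping false guards: 5 live edges.
depth 0: {0}
depth 1: {4}  cumulative {0,4}
Reachable = {0,4}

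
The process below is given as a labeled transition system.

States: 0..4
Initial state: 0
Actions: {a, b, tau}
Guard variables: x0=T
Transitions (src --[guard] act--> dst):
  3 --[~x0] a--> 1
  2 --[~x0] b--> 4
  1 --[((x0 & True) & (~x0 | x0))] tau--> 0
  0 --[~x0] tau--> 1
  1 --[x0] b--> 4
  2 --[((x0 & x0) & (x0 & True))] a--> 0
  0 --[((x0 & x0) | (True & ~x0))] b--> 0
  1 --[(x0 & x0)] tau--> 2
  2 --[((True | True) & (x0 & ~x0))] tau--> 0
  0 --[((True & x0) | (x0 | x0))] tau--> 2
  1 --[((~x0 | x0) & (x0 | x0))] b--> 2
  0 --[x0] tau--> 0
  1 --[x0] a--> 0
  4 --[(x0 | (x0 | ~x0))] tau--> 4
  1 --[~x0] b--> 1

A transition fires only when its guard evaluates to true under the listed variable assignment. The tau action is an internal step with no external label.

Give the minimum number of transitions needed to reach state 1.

Answer: UNREACHABLE

Trace:
Breadth-first toward 1:
  Layer 0: {0}
  Layer 1: {2}
1 never appears.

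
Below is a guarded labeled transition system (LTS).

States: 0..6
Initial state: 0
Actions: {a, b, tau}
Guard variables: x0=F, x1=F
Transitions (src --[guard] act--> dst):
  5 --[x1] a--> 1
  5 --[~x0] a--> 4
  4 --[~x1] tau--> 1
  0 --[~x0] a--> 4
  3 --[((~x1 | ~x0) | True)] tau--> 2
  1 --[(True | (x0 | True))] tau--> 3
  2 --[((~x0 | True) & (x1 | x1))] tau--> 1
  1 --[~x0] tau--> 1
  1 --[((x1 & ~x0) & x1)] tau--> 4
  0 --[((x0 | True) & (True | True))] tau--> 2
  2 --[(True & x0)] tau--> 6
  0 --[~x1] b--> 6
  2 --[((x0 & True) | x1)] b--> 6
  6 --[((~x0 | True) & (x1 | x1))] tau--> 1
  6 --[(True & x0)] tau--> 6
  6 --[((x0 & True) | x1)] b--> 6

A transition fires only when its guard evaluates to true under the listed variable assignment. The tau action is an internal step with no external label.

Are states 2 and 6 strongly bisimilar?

Answer: BISIMILAR

Working:
Bisimulation quotient by refinement:
  π0 = {{0,1,2,3,4,5,6}}
  π1 = {{0},{1,3,4},{2,6},{5}}
  π2 = {{0},{1,4},{2,6},{3},{5}}
  π3 = {{0},{1},{2,6},{3},{4},{5}}
stable after 4 split(s): 6 block(s)
[2]={2,6}  [6]={2,6}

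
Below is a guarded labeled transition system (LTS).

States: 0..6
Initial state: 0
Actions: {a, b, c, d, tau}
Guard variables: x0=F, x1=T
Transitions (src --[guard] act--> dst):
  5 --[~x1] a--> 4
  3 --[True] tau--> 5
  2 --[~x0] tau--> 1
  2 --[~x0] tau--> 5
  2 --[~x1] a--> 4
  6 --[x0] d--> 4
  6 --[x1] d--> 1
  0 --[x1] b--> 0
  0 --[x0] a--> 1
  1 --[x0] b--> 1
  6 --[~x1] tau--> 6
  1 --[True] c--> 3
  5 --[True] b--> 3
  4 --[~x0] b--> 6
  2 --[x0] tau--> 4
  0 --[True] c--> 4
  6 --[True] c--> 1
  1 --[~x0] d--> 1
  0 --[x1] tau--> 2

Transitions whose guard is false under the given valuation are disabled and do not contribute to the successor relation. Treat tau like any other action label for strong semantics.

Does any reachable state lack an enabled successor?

Answer: DEADLOCK-FREE

Working:
Reachable = {0,1,2,3,4,5,6}
  0: b→0  c→4  tau→2  [3 out]
  1: c→3  d→1  [2 out]
  2: tau→1  tau→5  [2 out]
  3: tau→5  [1 out]
  4: b→6  [1 out]
  5: b→3  [1 out]
  6: c→1  d→1  [2 out]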